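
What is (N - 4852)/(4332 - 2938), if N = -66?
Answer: -2459/697 ≈ -3.5280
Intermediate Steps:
(N - 4852)/(4332 - 2938) = (-66 - 4852)/(4332 - 2938) = -4918/1394 = -4918*1/1394 = -2459/697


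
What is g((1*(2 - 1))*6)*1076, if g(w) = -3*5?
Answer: -16140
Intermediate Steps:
g(w) = -15
g((1*(2 - 1))*6)*1076 = -15*1076 = -16140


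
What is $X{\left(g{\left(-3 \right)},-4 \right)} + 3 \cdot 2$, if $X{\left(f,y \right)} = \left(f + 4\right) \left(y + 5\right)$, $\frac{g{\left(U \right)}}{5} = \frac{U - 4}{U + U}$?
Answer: $\frac{95}{6} \approx 15.833$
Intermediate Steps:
$g{\left(U \right)} = \frac{5 \left(-4 + U\right)}{2 U}$ ($g{\left(U \right)} = 5 \frac{U - 4}{U + U} = 5 \frac{-4 + U}{2 U} = \frac{5 \left(-4 + U\right)}{2 U}$)
$X{\left(f,y \right)} = \left(4 + f\right) \left(5 + y\right)$
$X{\left(g{\left(-3 \right)},-4 \right)} + 3 \cdot 2 = \left(20 + 4 \left(-4\right) + 5 \left(\frac{5}{2} - \frac{10}{-3}\right) + \left(\frac{5}{2} - \frac{10}{-3}\right) \left(-4\right)\right) + 3 \cdot 2 = \left(20 - 16 + 5 \left(\frac{5}{2} - - \frac{10}{3}\right) + \left(\frac{5}{2} - - \frac{10}{3}\right) \left(-4\right)\right) + 6 = \left(20 - 16 + 5 \left(\frac{5}{2} + \frac{10}{3}\right) + \left(\frac{5}{2} + \frac{10}{3}\right) \left(-4\right)\right) + 6 = \left(20 - 16 + 5 \cdot \frac{35}{6} + \frac{35}{6} \left(-4\right)\right) + 6 = \left(20 - 16 + \frac{175}{6} - \frac{70}{3}\right) + 6 = \frac{59}{6} + 6 = \frac{95}{6}$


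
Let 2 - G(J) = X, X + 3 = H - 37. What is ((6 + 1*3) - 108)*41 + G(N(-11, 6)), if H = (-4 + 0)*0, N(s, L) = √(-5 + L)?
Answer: -4017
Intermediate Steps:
H = 0 (H = -4*0 = 0)
X = -40 (X = -3 + (0 - 37) = -3 - 37 = -40)
G(J) = 42 (G(J) = 2 - 1*(-40) = 2 + 40 = 42)
((6 + 1*3) - 108)*41 + G(N(-11, 6)) = ((6 + 1*3) - 108)*41 + 42 = ((6 + 3) - 108)*41 + 42 = (9 - 108)*41 + 42 = -99*41 + 42 = -4059 + 42 = -4017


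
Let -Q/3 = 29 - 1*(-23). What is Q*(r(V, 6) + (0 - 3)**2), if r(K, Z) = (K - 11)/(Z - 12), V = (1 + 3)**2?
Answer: -1274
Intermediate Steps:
Q = -156 (Q = -3*(29 - 1*(-23)) = -3*(29 + 23) = -3*52 = -156)
V = 16 (V = 4**2 = 16)
r(K, Z) = (-11 + K)/(-12 + Z)
Q*(r(V, 6) + (0 - 3)**2) = -156*((-11 + 16)/(-12 + 6) + (0 - 3)**2) = -156*(5/(-6) + (-3)**2) = -156*(-1/6*5 + 9) = -156*(-5/6 + 9) = -156*49/6 = -1274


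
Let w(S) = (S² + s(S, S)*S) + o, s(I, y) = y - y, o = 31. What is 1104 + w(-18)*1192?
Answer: 424264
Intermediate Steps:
s(I, y) = 0
w(S) = 31 + S² (w(S) = (S² + 0*S) + 31 = (S² + 0) + 31 = S² + 31 = 31 + S²)
1104 + w(-18)*1192 = 1104 + (31 + (-18)²)*1192 = 1104 + (31 + 324)*1192 = 1104 + 355*1192 = 1104 + 423160 = 424264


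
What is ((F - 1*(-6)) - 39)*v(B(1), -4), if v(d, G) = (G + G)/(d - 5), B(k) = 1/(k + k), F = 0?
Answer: -176/3 ≈ -58.667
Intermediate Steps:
B(k) = 1/(2*k)
v(d, G) = 2*G/(-5 + d) (v(d, G) = (2*G)/(-5 + d) = 2*G/(-5 + d))
((F - 1*(-6)) - 39)*v(B(1), -4) = ((0 - 1*(-6)) - 39)*(2*(-4)/(-5 + (½)/1)) = ((0 + 6) - 39)*(2*(-4)/(-5 + (½)*1)) = (6 - 39)*(2*(-4)/(-5 + ½)) = -66*(-4)/(-9/2) = -66*(-4)*(-2)/9 = -33*16/9 = -176/3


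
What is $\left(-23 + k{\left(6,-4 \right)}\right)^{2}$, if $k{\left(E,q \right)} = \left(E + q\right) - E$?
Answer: $729$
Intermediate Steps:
$k{\left(E,q \right)} = q$
$\left(-23 + k{\left(6,-4 \right)}\right)^{2} = \left(-23 - 4\right)^{2} = \left(-27\right)^{2} = 729$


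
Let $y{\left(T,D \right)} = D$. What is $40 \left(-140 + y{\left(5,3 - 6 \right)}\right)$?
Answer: $-5720$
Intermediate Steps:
$40 \left(-140 + y{\left(5,3 - 6 \right)}\right) = 40 \left(-140 + \left(3 - 6\right)\right) = 40 \left(-140 - 3\right) = 40 \left(-143\right) = -5720$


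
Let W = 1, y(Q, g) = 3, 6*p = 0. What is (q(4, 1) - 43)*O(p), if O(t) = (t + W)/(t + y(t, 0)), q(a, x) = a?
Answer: -13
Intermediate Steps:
p = 0 (p = (⅙)*0 = 0)
O(t) = (1 + t)/(3 + t) (O(t) = (t + 1)/(t + 3) = (1 + t)/(3 + t))
(q(4, 1) - 43)*O(p) = (4 - 43)*((1 + 0)/(3 + 0)) = -39/3 = -13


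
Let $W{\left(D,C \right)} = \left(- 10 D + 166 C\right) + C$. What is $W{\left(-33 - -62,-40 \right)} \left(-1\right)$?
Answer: $6970$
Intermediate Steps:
$W{\left(D,C \right)} = - 10 D + 167 C$
$W{\left(-33 - -62,-40 \right)} \left(-1\right) = \left(- 10 \left(-33 - -62\right) + 167 \left(-40\right)\right) \left(-1\right) = \left(- 10 \left(-33 + 62\right) - 6680\right) \left(-1\right) = \left(\left(-10\right) 29 - 6680\right) \left(-1\right) = \left(-290 - 6680\right) \left(-1\right) = \left(-6970\right) \left(-1\right) = 6970$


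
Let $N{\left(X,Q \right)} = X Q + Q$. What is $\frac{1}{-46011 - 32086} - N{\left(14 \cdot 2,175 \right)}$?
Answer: $- \frac{396342276}{78097} \approx -5075.0$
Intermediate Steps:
$N{\left(X,Q \right)} = Q + Q X$ ($N{\left(X,Q \right)} = Q X + Q = Q + Q X$)
$\frac{1}{-46011 - 32086} - N{\left(14 \cdot 2,175 \right)} = \frac{1}{-46011 - 32086} - 175 \left(1 + 14 \cdot 2\right) = \frac{1}{-78097} - 175 \left(1 + 28\right) = - \frac{1}{78097} - 175 \cdot 29 = - \frac{1}{78097} - 5075 = - \frac{396342276}{78097}$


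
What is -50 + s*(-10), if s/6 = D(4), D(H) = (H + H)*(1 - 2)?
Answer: 430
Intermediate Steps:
D(H) = -2*H (D(H) = (2*H)*(-1) = -2*H)
s = -48 (s = 6*(-2*4) = 6*(-8) = -48)
-50 + s*(-10) = -50 - 48*(-10) = -50 + 480 = 430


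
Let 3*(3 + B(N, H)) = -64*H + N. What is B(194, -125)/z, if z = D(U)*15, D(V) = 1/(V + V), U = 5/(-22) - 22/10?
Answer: -145693/165 ≈ -882.99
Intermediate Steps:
U = -267/110 (U = 5*(-1/22) - 22*⅒ = -5/22 - 11/5 = -267/110 ≈ -2.4273)
B(N, H) = -3 - 64*H/3 + N/3 (B(N, H) = -3 + (-64*H + N)/3 = -3 + (N - 64*H)/3 = -3 + (-64*H/3 + N/3) = -3 - 64*H/3 + N/3)
D(V) = 1/(2*V)
z = -275/89 (z = (1/(2*(-267/110)))*15 = ((½)*(-110/267))*15 = -55/267*15 = -275/89 ≈ -3.0899)
B(194, -125)/z = (-3 - 64/3*(-125) + (⅓)*194)/(-275/89) = (-3 + 8000/3 + 194/3)*(-89/275) = (8185/3)*(-89/275) = -145693/165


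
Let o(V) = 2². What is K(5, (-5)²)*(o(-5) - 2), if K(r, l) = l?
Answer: 50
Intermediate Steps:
o(V) = 4
K(5, (-5)²)*(o(-5) - 2) = (-5)²*(4 - 2) = 25*2 = 50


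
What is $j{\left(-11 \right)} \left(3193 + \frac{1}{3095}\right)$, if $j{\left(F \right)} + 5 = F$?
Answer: $- \frac{158117376}{3095} \approx -51088.0$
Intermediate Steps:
$j{\left(F \right)} = -5 + F$
$j{\left(-11 \right)} \left(3193 + \frac{1}{3095}\right) = \left(-5 - 11\right) \left(3193 + \frac{1}{3095}\right) = - 16 \left(3193 + \frac{1}{3095}\right) = \left(-16\right) \frac{9882336}{3095} = - \frac{158117376}{3095}$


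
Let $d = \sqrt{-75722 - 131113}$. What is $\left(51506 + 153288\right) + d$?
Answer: $204794 + i \sqrt{206835} \approx 2.0479 \cdot 10^{5} + 454.79 i$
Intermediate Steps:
$d = i \sqrt{206835}$ ($d = \sqrt{-206835} = i \sqrt{206835} \approx 454.79 i$)
$\left(51506 + 153288\right) + d = \left(51506 + 153288\right) + i \sqrt{206835} = 204794 + i \sqrt{206835}$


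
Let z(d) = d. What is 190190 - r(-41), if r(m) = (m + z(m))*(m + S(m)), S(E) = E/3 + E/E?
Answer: 557368/3 ≈ 1.8579e+5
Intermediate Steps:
S(E) = 1 + E/3 (S(E) = E*(⅓) + 1 = E/3 + 1 = 1 + E/3)
r(m) = 2*m*(1 + 4*m/3) (r(m) = (m + m)*(m + (1 + m/3)) = (2*m)*(1 + 4*m/3) = 2*m*(1 + 4*m/3))
190190 - r(-41) = 190190 - 2*(-41)*(3 + 4*(-41))/3 = 190190 - 2*(-41)*(3 - 164)/3 = 190190 - 2*(-41)*(-161)/3 = 190190 - 1*13202/3 = 190190 - 13202/3 = 557368/3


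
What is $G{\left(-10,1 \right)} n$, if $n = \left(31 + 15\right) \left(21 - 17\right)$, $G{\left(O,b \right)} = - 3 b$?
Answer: $-552$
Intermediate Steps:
$n = 184$ ($n = 46 \cdot 4 = 184$)
$G{\left(-10,1 \right)} n = \left(-3\right) 1 \cdot 184 = \left(-3\right) 184 = -552$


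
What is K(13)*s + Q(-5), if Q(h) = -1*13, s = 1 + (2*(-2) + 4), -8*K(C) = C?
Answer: -117/8 ≈ -14.625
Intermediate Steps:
K(C) = -C/8
s = 1 (s = 1 + (-4 + 4) = 1 + 0 = 1)
Q(h) = -13
K(13)*s + Q(-5) = -1/8*13*1 - 13 = -13/8*1 - 13 = -13/8 - 13 = -117/8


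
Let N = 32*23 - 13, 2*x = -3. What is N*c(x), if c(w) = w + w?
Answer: -2169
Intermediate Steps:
x = -3/2 (x = (1/2)*(-3) = -3/2 ≈ -1.5000)
c(w) = 2*w
N = 723 (N = 736 - 13 = 723)
N*c(x) = 723*(2*(-3/2)) = 723*(-3) = -2169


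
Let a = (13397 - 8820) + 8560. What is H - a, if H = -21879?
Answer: -35016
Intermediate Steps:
a = 13137 (a = 4577 + 8560 = 13137)
H - a = -21879 - 1*13137 = -21879 - 13137 = -35016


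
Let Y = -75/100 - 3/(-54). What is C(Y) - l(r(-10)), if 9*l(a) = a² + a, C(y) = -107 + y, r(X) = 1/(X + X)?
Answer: -129227/1200 ≈ -107.69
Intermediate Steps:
r(X) = 1/(2*X)
Y = -25/36 (Y = -75*1/100 - 3*(-1/54) = -¾ + 1/18 = -25/36 ≈ -0.69444)
l(a) = a/9 + a²/9 (l(a) = (a² + a)/9 = (a + a²)/9 = a/9 + a²/9)
C(Y) - l(r(-10)) = (-107 - 25/36) - (½)/(-10)*(1 + (½)/(-10))/9 = -3877/36 - (½)*(-⅒)*(1 + (½)*(-⅒))/9 = -3877/36 - (-1)*(1 - 1/20)/(9*20) = -3877/36 - (-1)*19/(9*20*20) = -3877/36 - 1*(-19/3600) = -3877/36 + 19/3600 = -129227/1200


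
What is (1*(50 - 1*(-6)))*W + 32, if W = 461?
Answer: 25848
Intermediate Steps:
(1*(50 - 1*(-6)))*W + 32 = (1*(50 - 1*(-6)))*461 + 32 = (1*(50 + 6))*461 + 32 = (1*56)*461 + 32 = 56*461 + 32 = 25816 + 32 = 25848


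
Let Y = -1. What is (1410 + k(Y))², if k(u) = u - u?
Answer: 1988100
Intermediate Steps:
k(u) = 0
(1410 + k(Y))² = (1410 + 0)² = 1410² = 1988100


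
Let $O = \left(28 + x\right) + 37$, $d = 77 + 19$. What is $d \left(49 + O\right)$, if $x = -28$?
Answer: $8256$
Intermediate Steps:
$d = 96$
$O = 37$ ($O = \left(28 - 28\right) + 37 = 0 + 37 = 37$)
$d \left(49 + O\right) = 96 \left(49 + 37\right) = 96 \cdot 86 = 8256$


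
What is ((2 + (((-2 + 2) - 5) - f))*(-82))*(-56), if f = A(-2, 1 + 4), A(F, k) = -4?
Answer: 4592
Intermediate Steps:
f = -4
((2 + (((-2 + 2) - 5) - f))*(-82))*(-56) = ((2 + (((-2 + 2) - 5) - 1*(-4)))*(-82))*(-56) = ((2 + ((0 - 5) + 4))*(-82))*(-56) = ((2 + (-5 + 4))*(-82))*(-56) = ((2 - 1)*(-82))*(-56) = (1*(-82))*(-56) = -82*(-56) = 4592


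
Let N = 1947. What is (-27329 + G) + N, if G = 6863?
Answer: -18519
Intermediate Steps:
(-27329 + G) + N = (-27329 + 6863) + 1947 = -20466 + 1947 = -18519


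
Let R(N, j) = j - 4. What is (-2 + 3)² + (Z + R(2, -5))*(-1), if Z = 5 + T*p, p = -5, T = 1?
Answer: 10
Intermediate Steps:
R(N, j) = -4 + j
Z = 0 (Z = 5 + 1*(-5) = 5 - 5 = 0)
(-2 + 3)² + (Z + R(2, -5))*(-1) = (-2 + 3)² + (0 + (-4 - 5))*(-1) = 1² + (0 - 9)*(-1) = 1 - 9*(-1) = 1 + 9 = 10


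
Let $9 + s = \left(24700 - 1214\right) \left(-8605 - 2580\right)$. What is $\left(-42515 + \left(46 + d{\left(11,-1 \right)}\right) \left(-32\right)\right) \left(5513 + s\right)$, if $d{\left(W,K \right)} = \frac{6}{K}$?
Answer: $11504307355770$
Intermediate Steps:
$s = -262690919$ ($s = -9 + \left(24700 - 1214\right) \left(-8605 - 2580\right) = -9 + 23486 \left(-11185\right) = -9 - 262690910 = -262690919$)
$\left(-42515 + \left(46 + d{\left(11,-1 \right)}\right) \left(-32\right)\right) \left(5513 + s\right) = \left(-42515 + \left(46 + \frac{6}{-1}\right) \left(-32\right)\right) \left(5513 - 262690919\right) = \left(-42515 + \left(46 + 6 \left(-1\right)\right) \left(-32\right)\right) \left(-262685406\right) = \left(-42515 + \left(46 - 6\right) \left(-32\right)\right) \left(-262685406\right) = \left(-42515 + 40 \left(-32\right)\right) \left(-262685406\right) = \left(-42515 - 1280\right) \left(-262685406\right) = \left(-43795\right) \left(-262685406\right) = 11504307355770$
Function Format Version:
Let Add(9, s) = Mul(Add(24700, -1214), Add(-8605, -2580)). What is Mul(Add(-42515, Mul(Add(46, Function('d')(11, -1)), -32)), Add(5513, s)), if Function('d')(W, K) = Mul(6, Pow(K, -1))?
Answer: 11504307355770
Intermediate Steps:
s = -262690919 (s = Add(-9, Mul(Add(24700, -1214), Add(-8605, -2580))) = Add(-9, Mul(23486, -11185)) = Add(-9, -262690910) = -262690919)
Mul(Add(-42515, Mul(Add(46, Function('d')(11, -1)), -32)), Add(5513, s)) = Mul(Add(-42515, Mul(Add(46, Mul(6, Pow(-1, -1))), -32)), Add(5513, -262690919)) = Mul(Add(-42515, Mul(Add(46, Mul(6, -1)), -32)), -262685406) = Mul(Add(-42515, Mul(Add(46, -6), -32)), -262685406) = Mul(Add(-42515, Mul(40, -32)), -262685406) = Mul(Add(-42515, -1280), -262685406) = Mul(-43795, -262685406) = 11504307355770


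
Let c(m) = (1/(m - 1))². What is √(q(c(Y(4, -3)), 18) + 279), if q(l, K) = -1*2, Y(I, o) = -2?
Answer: √277 ≈ 16.643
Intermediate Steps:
c(m) = (-1 + m)⁻² (c(m) = (1/(-1 + m))² = (-1 + m)⁻²)
q(l, K) = -2
√(q(c(Y(4, -3)), 18) + 279) = √(-2 + 279) = √277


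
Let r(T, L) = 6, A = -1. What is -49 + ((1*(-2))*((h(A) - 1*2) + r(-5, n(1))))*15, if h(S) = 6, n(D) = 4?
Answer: -349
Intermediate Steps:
-49 + ((1*(-2))*((h(A) - 1*2) + r(-5, n(1))))*15 = -49 + ((1*(-2))*((6 - 1*2) + 6))*15 = -49 - 2*((6 - 2) + 6)*15 = -49 - 2*(4 + 6)*15 = -49 - 2*10*15 = -49 - 20*15 = -49 - 300 = -349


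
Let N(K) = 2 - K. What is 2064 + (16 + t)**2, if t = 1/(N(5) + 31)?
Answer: 1819777/784 ≈ 2321.1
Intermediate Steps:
t = 1/28 (t = 1/((2 - 1*5) + 31) = 1/((2 - 5) + 31) = 1/(-3 + 31) = 1/28 ≈ 0.035714)
2064 + (16 + t)**2 = 2064 + (16 + 1/28)**2 = 2064 + (449/28)**2 = 2064 + 201601/784 = 1819777/784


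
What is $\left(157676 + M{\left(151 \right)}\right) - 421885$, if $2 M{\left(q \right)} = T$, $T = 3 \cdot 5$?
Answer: $- \frac{528403}{2} \approx -2.642 \cdot 10^{5}$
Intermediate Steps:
$T = 15$
$M{\left(q \right)} = \frac{15}{2}$ ($M{\left(q \right)} = \frac{1}{2} \cdot 15 = \frac{15}{2}$)
$\left(157676 + M{\left(151 \right)}\right) - 421885 = \left(157676 + \frac{15}{2}\right) - 421885 = \frac{315367}{2} - 421885 = - \frac{528403}{2}$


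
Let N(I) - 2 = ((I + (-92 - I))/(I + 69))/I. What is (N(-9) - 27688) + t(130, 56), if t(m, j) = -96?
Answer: -3750547/135 ≈ -27782.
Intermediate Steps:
N(I) = 2 - 92/(I*(69 + I)) (N(I) = 2 + ((I + (-92 - I))/(I + 69))/I = 2 + (-92/(69 + I))/I = 2 - 92/(I*(69 + I)))
(N(-9) - 27688) + t(130, 56) = (2*(-46 + (-9)² + 69*(-9))/(-9*(69 - 9)) - 27688) - 96 = (2*(-⅑)*(-46 + 81 - 621)/60 - 27688) - 96 = (2*(-⅑)*(1/60)*(-586) - 27688) - 96 = (293/135 - 27688) - 96 = -3737587/135 - 96 = -3750547/135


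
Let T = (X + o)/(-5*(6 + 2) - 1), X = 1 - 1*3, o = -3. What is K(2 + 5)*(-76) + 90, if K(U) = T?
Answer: 3310/41 ≈ 80.732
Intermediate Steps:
X = -2 (X = 1 - 3 = -2)
T = 5/41 (T = (-2 - 3)/(-5*(6 + 2) - 1) = -5/(-5*8 - 1) = -5/(-40 - 1) = -5/(-41) = -5*(-1/41) = 5/41 ≈ 0.12195)
K(U) = 5/41
K(2 + 5)*(-76) + 90 = (5/41)*(-76) + 90 = -380/41 + 90 = 3310/41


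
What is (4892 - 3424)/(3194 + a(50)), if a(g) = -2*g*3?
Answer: 734/1447 ≈ 0.50726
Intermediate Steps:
a(g) = -6*g
(4892 - 3424)/(3194 + a(50)) = (4892 - 3424)/(3194 - 6*50) = 1468/(3194 - 300) = 1468/2894 = 1468*(1/2894) = 734/1447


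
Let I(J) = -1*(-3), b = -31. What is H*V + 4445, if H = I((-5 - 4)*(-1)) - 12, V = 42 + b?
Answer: 4346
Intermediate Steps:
I(J) = 3
V = 11 (V = 42 - 31 = 11)
H = -9 (H = 3 - 12 = -9)
H*V + 4445 = -9*11 + 4445 = -99 + 4445 = 4346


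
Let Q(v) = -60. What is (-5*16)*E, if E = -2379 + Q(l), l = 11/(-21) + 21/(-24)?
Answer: 195120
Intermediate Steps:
l = -235/168 (l = 11*(-1/21) + 21*(-1/24) = -11/21 - 7/8 = -235/168 ≈ -1.3988)
E = -2439 (E = -2379 - 60 = -2439)
(-5*16)*E = -5*16*(-2439) = -80*(-2439) = 195120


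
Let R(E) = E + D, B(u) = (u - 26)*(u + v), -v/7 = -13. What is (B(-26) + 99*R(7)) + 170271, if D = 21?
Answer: 169663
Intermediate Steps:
v = 91 (v = -7*(-13) = 91)
B(u) = (-26 + u)*(91 + u) (B(u) = (u - 26)*(u + 91) = (-26 + u)*(91 + u))
R(E) = 21 + E (R(E) = E + 21 = 21 + E)
(B(-26) + 99*R(7)) + 170271 = ((-2366 + (-26)² + 65*(-26)) + 99*(21 + 7)) + 170271 = ((-2366 + 676 - 1690) + 99*28) + 170271 = (-3380 + 2772) + 170271 = -608 + 170271 = 169663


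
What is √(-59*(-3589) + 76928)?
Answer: √288679 ≈ 537.29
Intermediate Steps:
√(-59*(-3589) + 76928) = √(211751 + 76928) = √288679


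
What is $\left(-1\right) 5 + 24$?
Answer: $19$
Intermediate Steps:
$\left(-1\right) 5 + 24 = -5 + 24 = 19$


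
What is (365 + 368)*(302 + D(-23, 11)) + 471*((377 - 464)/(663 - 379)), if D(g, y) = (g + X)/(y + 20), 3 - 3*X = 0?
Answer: 1943056193/8804 ≈ 2.2070e+5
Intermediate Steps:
X = 1 (X = 1 - ⅓*0 = 1 + 0 = 1)
D(g, y) = (1 + g)/(20 + y) (D(g, y) = (g + 1)/(y + 20) = (1 + g)/(20 + y))
(365 + 368)*(302 + D(-23, 11)) + 471*((377 - 464)/(663 - 379)) = (365 + 368)*(302 + (1 - 23)/(20 + 11)) + 471*((377 - 464)/(663 - 379)) = 733*(302 - 22/31) + 471*(-87/284) = 733*(9340/31) - 40977/284 = 6846220/31 - 40977/284 = 1943056193/8804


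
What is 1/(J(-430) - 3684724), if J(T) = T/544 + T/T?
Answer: -272/1002244871 ≈ -2.7139e-7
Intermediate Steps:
J(T) = 1 + T/544 (J(T) = T*(1/544) + 1 = T/544 + 1 = 1 + T/544)
1/(J(-430) - 3684724) = 1/((1 + (1/544)*(-430)) - 3684724) = 1/((1 - 215/272) - 3684724) = 1/(57/272 - 3684724) = 1/(-1002244871/272) = -272/1002244871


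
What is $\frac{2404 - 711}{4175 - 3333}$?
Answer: $\frac{1693}{842} \approx 2.0107$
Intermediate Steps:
$\frac{2404 - 711}{4175 - 3333} = \frac{1693}{842}$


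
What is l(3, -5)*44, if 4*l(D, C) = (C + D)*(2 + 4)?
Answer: -132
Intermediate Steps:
l(D, C) = 3*C/2 + 3*D/2 (l(D, C) = ((C + D)*(2 + 4))/4 = ((C + D)*6)/4 = (6*C + 6*D)/4 = 3*C/2 + 3*D/2)
l(3, -5)*44 = ((3/2)*(-5) + (3/2)*3)*44 = (-15/2 + 9/2)*44 = -3*44 = -132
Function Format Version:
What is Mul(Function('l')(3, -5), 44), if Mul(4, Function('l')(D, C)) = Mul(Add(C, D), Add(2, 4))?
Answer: -132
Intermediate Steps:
Function('l')(D, C) = Add(Mul(Rational(3, 2), C), Mul(Rational(3, 2), D)) (Function('l')(D, C) = Mul(Rational(1, 4), Mul(Add(C, D), Add(2, 4))) = Mul(Rational(1, 4), Mul(Add(C, D), 6)) = Mul(Rational(1, 4), Add(Mul(6, C), Mul(6, D))) = Add(Mul(Rational(3, 2), C), Mul(Rational(3, 2), D)))
Mul(Function('l')(3, -5), 44) = Mul(Add(Mul(Rational(3, 2), -5), Mul(Rational(3, 2), 3)), 44) = Mul(Add(Rational(-15, 2), Rational(9, 2)), 44) = Mul(-3, 44) = -132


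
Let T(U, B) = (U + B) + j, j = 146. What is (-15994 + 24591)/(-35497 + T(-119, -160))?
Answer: -8597/35630 ≈ -0.24129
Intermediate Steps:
T(U, B) = 146 + B + U (T(U, B) = (U + B) + 146 = (B + U) + 146 = 146 + B + U)
(-15994 + 24591)/(-35497 + T(-119, -160)) = (-15994 + 24591)/(-35497 + (146 - 160 - 119)) = 8597/(-35497 - 133) = 8597/(-35630) = 8597*(-1/35630) = -8597/35630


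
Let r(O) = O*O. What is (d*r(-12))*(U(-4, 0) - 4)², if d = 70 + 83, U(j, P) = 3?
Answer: 22032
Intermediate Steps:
d = 153
r(O) = O²
(d*r(-12))*(U(-4, 0) - 4)² = (153*(-12)²)*(3 - 4)² = (153*144)*(-1)² = 22032*1 = 22032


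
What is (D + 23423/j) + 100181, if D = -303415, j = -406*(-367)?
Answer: -30282249045/149002 ≈ -2.0323e+5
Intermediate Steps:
j = 149002
(D + 23423/j) + 100181 = (-303415 + 23423/149002) + 100181 = -45209418407/149002 + 100181 = -30282249045/149002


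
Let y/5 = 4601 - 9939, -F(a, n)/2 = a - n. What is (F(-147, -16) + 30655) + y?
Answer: 4227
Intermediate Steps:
F(a, n) = -2*a + 2*n (F(a, n) = -2*(a - n) = -2*a + 2*n)
y = -26690 (y = 5*(4601 - 9939) = 5*(-5338) = -26690)
(F(-147, -16) + 30655) + y = ((-2*(-147) + 2*(-16)) + 30655) - 26690 = ((294 - 32) + 30655) - 26690 = (262 + 30655) - 26690 = 30917 - 26690 = 4227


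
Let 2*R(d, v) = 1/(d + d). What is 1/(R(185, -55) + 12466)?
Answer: 740/9224841 ≈ 8.0218e-5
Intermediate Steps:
R(d, v) = 1/(4*d) (R(d, v) = 1/(2*(d + d)) = 1/(2*((2*d))) = (1/(2*d))/2 = 1/(4*d))
1/(R(185, -55) + 12466) = 1/((1/4)/185 + 12466) = 1/((1/4)*(1/185) + 12466) = 1/(1/740 + 12466) = 1/(9224841/740) = 740/9224841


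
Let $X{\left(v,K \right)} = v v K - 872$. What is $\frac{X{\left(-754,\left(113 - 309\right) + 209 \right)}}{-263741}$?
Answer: $- \frac{7389836}{263741} \approx -28.019$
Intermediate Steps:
$X{\left(v,K \right)} = -872 + K v^{2}$ ($X{\left(v,K \right)} = v^{2} K - 872 = K v^{2} - 872 = -872 + K v^{2}$)
$\frac{X{\left(-754,\left(113 - 309\right) + 209 \right)}}{-263741} = \frac{-872 + \left(\left(113 - 309\right) + 209\right) \left(-754\right)^{2}}{-263741} = \left(-872 + \left(-196 + 209\right) 568516\right) \left(- \frac{1}{263741}\right) = \left(-872 + 13 \cdot 568516\right) \left(- \frac{1}{263741}\right) = \left(-872 + 7390708\right) \left(- \frac{1}{263741}\right) = 7389836 \left(- \frac{1}{263741}\right) = - \frac{7389836}{263741}$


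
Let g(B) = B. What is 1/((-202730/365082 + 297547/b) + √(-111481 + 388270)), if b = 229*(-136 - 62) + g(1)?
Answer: 487578286387929537552/18957120368511168752336165 + 68501966543361773361*√276789/18957120368511168752336165 ≈ 0.0019268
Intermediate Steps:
b = -45341 (b = 229*(-136 - 62) + 1 = 229*(-198) + 1 = -45342 + 1 = -45341)
1/((-202730/365082 + 297547/b) + √(-111481 + 388270)) = 1/((-202730/365082 + 297547/(-45341)) + √(-111481 + 388270)) = 1/((-202730*1/365082 + 297547*(-1/45341)) + √276789) = 1/((-101365/182541 - 297547/45341) + √276789) = 1/(-58910517392/8276591481 + √276789)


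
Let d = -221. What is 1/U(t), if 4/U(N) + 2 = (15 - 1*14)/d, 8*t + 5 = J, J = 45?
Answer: -443/884 ≈ -0.50113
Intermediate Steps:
t = 5 (t = -5/8 + (⅛)*45 = -5/8 + 45/8 = 5)
U(N) = -884/443 (U(N) = 4/(-2 + (15 - 1*14)/(-221)) = 4/(-2 + (15 - 14)*(-1/221)) = 4/(-2 + 1*(-1/221)) = 4/(-2 - 1/221) = 4/(-443/221) = 4*(-221/443) = -884/443)
1/U(t) = 1/(-884/443) = -443/884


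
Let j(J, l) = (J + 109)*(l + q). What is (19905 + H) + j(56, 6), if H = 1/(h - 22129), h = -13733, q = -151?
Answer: -144165241/35862 ≈ -4020.0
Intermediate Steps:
H = -1/35862 (H = 1/(-13733 - 22129) = 1/(-35862) = -1/35862 ≈ -2.7885e-5)
j(J, l) = (-151 + l)*(109 + J) (j(J, l) = (J + 109)*(l - 151) = (109 + J)*(-151 + l) = (-151 + l)*(109 + J))
(19905 + H) + j(56, 6) = (19905 - 1/35862) + (-16459 - 151*56 + 109*6 + 56*6) = 713833109/35862 + (-16459 - 8456 + 654 + 336) = 713833109/35862 - 23925 = -144165241/35862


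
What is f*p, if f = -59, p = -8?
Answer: 472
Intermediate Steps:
f*p = -59*(-8) = 472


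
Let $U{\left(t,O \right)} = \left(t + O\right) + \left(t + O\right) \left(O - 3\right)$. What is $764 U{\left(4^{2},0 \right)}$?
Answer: $-24448$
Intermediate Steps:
$U{\left(t,O \right)} = O + t + \left(-3 + O\right) \left(O + t\right)$ ($U{\left(t,O \right)} = \left(O + t\right) + \left(O + t\right) \left(-3 + O\right) = \left(O + t\right) + \left(-3 + O\right) \left(O + t\right) = O + t + \left(-3 + O\right) \left(O + t\right)$)
$764 U{\left(4^{2},0 \right)} = 764 \left(0^{2} - 0 - 2 \cdot 4^{2} + 0 \cdot 4^{2}\right) = 764 \left(0 + 0 - 32 + 0 \cdot 16\right) = 764 \left(0 + 0 - 32 + 0\right) = 764 \left(-32\right) = -24448$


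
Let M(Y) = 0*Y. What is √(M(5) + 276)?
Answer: 2*√69 ≈ 16.613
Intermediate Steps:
M(Y) = 0
√(M(5) + 276) = √(0 + 276) = √276 = 2*√69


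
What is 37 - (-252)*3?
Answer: 793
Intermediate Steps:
37 - (-252)*3 = 37 - 84*(-9) = 37 + 756 = 793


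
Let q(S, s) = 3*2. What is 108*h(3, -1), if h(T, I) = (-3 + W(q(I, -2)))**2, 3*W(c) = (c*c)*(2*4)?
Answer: 934092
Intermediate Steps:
q(S, s) = 6
W(c) = 8*c**2/3 (W(c) = ((c*c)*(2*4))/3 = (c**2*8)/3 = (8*c**2)/3 = 8*c**2/3)
h(T, I) = 8649 (h(T, I) = (-3 + (8/3)*6**2)**2 = (-3 + (8/3)*36)**2 = (-3 + 96)**2 = 93**2 = 8649)
108*h(3, -1) = 108*8649 = 934092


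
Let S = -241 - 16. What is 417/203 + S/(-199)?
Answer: 135154/40397 ≈ 3.3456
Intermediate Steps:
S = -257
417/203 + S/(-199) = 417/203 - 257/(-199) = 417*(1/203) - 257*(-1/199) = 417/203 + 257/199 = 135154/40397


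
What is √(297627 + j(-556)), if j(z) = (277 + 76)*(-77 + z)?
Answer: 3*√8242 ≈ 272.36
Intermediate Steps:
j(z) = -27181 + 353*z (j(z) = 353*(-77 + z) = -27181 + 353*z)
√(297627 + j(-556)) = √(297627 + (-27181 + 353*(-556))) = √(297627 + (-27181 - 196268)) = √(297627 - 223449) = √74178 = 3*√8242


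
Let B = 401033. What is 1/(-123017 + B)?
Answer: 1/278016 ≈ 3.5969e-6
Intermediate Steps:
1/(-123017 + B) = 1/(-123017 + 401033) = 1/278016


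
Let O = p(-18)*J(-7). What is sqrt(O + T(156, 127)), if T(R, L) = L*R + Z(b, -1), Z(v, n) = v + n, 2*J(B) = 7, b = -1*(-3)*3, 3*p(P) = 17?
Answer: sqrt(714234)/6 ≈ 140.85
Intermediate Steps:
p(P) = 17/3 (p(P) = (1/3)*17 = 17/3)
b = 9 (b = 3*3 = 9)
J(B) = 7/2 (J(B) = (1/2)*7 = 7/2)
Z(v, n) = n + v
T(R, L) = 8 + L*R (T(R, L) = L*R + (-1 + 9) = L*R + 8 = 8 + L*R)
O = 119/6 (O = (17/3)*(7/2) = 119/6 ≈ 19.833)
sqrt(O + T(156, 127)) = sqrt(119/6 + (8 + 127*156)) = sqrt(119/6 + (8 + 19812)) = sqrt(119/6 + 19820) = sqrt(119039/6) = sqrt(714234)/6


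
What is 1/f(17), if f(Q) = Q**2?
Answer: 1/289 ≈ 0.0034602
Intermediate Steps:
1/f(17) = 1/(17**2) = 1/289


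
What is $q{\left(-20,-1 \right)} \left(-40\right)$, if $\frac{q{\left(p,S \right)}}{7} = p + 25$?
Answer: $-1400$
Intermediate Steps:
$q{\left(p,S \right)} = 175 + 7 p$ ($q{\left(p,S \right)} = 7 \left(p + 25\right) = 7 \left(25 + p\right) = 175 + 7 p$)
$q{\left(-20,-1 \right)} \left(-40\right) = \left(175 + 7 \left(-20\right)\right) \left(-40\right) = \left(175 - 140\right) \left(-40\right) = 35 \left(-40\right) = -1400$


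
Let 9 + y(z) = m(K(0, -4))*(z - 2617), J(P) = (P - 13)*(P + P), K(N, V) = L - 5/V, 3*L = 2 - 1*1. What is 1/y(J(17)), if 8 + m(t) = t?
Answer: 4/63643 ≈ 6.2851e-5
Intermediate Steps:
L = 1/3 (L = (2 - 1*1)/3 = (2 - 1)/3 = (1/3)*1 = 1/3 ≈ 0.33333)
K(N, V) = 1/3 - 5/V
J(P) = 2*P*(-13 + P) (J(P) = (-13 + P)*(2*P) = 2*P*(-13 + P))
m(t) = -8 + t
y(z) = 201401/12 - 77*z/12 (y(z) = -9 + (-8 + (1/3)*(-15 - 4)/(-4))*(z - 2617) = -9 + (-8 + (1/3)*(-1/4)*(-19))*(-2617 + z) = -9 + (-8 + 19/12)*(-2617 + z) = -9 - 77*(-2617 + z)/12 = -9 + (201509/12 - 77*z/12) = 201401/12 - 77*z/12)
1/y(J(17)) = 1/(201401/12 - 77*17*(-13 + 17)/6) = 1/(201401/12 - 77*17*4/6) = 1/(201401/12 - 77/12*136) = 1/(201401/12 - 2618/3) = 1/(63643/4) = 4/63643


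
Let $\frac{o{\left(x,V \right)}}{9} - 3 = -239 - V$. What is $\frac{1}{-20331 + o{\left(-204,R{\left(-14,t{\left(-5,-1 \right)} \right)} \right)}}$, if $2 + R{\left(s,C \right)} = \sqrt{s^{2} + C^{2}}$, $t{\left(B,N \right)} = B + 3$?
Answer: $- \frac{277}{6214849} + \frac{10 \sqrt{2}}{55933641} \approx -4.4318 \cdot 10^{-5}$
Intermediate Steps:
$t{\left(B,N \right)} = 3 + B$
$R{\left(s,C \right)} = -2 + \sqrt{C^{2} + s^{2}}$ ($R{\left(s,C \right)} = -2 + \sqrt{s^{2} + C^{2}} = -2 + \sqrt{C^{2} + s^{2}}$)
$o{\left(x,V \right)} = -2124 - 9 V$ ($o{\left(x,V \right)} = 27 + 9 \left(-239 - V\right) = 27 - \left(2151 + 9 V\right) = -2124 - 9 V$)
$\frac{1}{-20331 + o{\left(-204,R{\left(-14,t{\left(-5,-1 \right)} \right)} \right)}} = \frac{1}{-20331 - \left(2124 + 9 \left(-2 + \sqrt{\left(3 - 5\right)^{2} + \left(-14\right)^{2}}\right)\right)} = \frac{1}{-20331 - \left(2124 + 9 \left(-2 + \sqrt{\left(-2\right)^{2} + 196}\right)\right)} = \frac{1}{-20331 - \left(2124 + 9 \left(-2 + \sqrt{4 + 196}\right)\right)} = \frac{1}{-20331 - \left(2124 + 9 \left(-2 + \sqrt{200}\right)\right)} = \frac{1}{-20331 - \left(2124 + 9 \left(-2 + 10 \sqrt{2}\right)\right)} = \frac{1}{-20331 - \left(2106 + 90 \sqrt{2}\right)} = \frac{1}{-22437 - 90 \sqrt{2}}$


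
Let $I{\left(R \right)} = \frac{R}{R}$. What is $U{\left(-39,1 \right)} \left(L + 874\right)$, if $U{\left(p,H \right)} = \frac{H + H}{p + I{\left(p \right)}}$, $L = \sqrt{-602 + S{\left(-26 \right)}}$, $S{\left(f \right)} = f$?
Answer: $-46 - \frac{2 i \sqrt{157}}{19} \approx -46.0 - 1.3189 i$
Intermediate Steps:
$I{\left(R \right)} = 1$
$L = 2 i \sqrt{157}$ ($L = \sqrt{-602 - 26} = \sqrt{-628} = 2 i \sqrt{157} \approx 25.06 i$)
$U{\left(p,H \right)} = \frac{2 H}{1 + p}$ ($U{\left(p,H \right)} = \frac{H + H}{p + 1} = \frac{2 H}{1 + p}$)
$U{\left(-39,1 \right)} \left(L + 874\right) = 2 \cdot 1 \frac{1}{1 - 39} \left(2 i \sqrt{157} + 874\right) = 2 \cdot 1 \frac{1}{-38} \left(874 + 2 i \sqrt{157}\right) = 2 \cdot 1 \left(- \frac{1}{38}\right) \left(874 + 2 i \sqrt{157}\right) = - \frac{874 + 2 i \sqrt{157}}{19} = -46 - \frac{2 i \sqrt{157}}{19}$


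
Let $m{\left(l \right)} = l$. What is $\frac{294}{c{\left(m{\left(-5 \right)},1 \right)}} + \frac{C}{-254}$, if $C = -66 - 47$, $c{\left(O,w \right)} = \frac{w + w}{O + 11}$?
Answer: $\frac{224141}{254} \approx 882.45$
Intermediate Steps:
$c{\left(O,w \right)} = \frac{2 w}{11 + O}$
$C = -113$ ($C = -66 - 47 = -113$)
$\frac{294}{c{\left(m{\left(-5 \right)},1 \right)}} + \frac{C}{-254} = \frac{294}{2 \cdot 1 \frac{1}{11 - 5}} - \frac{113}{-254} = \frac{294}{2 \cdot 1 \cdot \frac{1}{6}} - - \frac{113}{254} = \frac{294}{2 \cdot 1 \cdot \frac{1}{6}} + \frac{113}{254} = 294 \frac{1}{\frac{1}{3}} + \frac{113}{254} = 294 \cdot 3 + \frac{113}{254} = 882 + \frac{113}{254} = \frac{224141}{254}$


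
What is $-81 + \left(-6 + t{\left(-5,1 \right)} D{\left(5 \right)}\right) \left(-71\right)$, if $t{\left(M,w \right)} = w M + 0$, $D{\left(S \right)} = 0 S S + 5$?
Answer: $2120$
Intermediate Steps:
$D{\left(S \right)} = 5$ ($D{\left(S \right)} = 0 S + 5 = 0 + 5 = 5$)
$t{\left(M,w \right)} = M w$ ($t{\left(M,w \right)} = M w + 0 = M w$)
$-81 + \left(-6 + t{\left(-5,1 \right)} D{\left(5 \right)}\right) \left(-71\right) = -81 + \left(-6 + \left(-5\right) 1 \cdot 5\right) \left(-71\right) = -81 + \left(-6 - 25\right) \left(-71\right) = -81 - -2201 = -81 + 2201 = 2120$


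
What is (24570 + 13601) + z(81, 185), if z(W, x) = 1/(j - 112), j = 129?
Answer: 648908/17 ≈ 38171.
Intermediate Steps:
z(W, x) = 1/17 (z(W, x) = 1/(129 - 112) = 1/17)
(24570 + 13601) + z(81, 185) = (24570 + 13601) + 1/17 = 38171 + 1/17 = 648908/17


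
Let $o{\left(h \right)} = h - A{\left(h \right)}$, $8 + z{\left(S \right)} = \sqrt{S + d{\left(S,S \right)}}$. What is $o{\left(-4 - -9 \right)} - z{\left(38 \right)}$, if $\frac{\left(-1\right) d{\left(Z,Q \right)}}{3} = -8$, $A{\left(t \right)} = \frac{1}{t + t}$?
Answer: $\frac{129}{10} - \sqrt{62} \approx 5.026$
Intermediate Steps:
$A{\left(t \right)} = \frac{1}{2 t}$
$d{\left(Z,Q \right)} = 24$ ($d{\left(Z,Q \right)} = \left(-3\right) \left(-8\right) = 24$)
$z{\left(S \right)} = -8 + \sqrt{24 + S}$ ($z{\left(S \right)} = -8 + \sqrt{S + 24} = -8 + \sqrt{24 + S}$)
$o{\left(h \right)} = h - \frac{1}{2 h}$
$o{\left(-4 - -9 \right)} - z{\left(38 \right)} = \left(\left(-4 - -9\right) - \frac{1}{2 \left(-4 - -9\right)}\right) - \left(-8 + \sqrt{24 + 38}\right) = \left(\left(-4 + 9\right) - \frac{1}{2 \left(-4 + 9\right)}\right) - \left(-8 + \sqrt{62}\right) = \left(5 - \frac{1}{2 \cdot 5}\right) + \left(8 - \sqrt{62}\right) = \left(5 - \frac{1}{10}\right) + \left(8 - \sqrt{62}\right) = \frac{49}{10} + \left(8 - \sqrt{62}\right) = \frac{129}{10} - \sqrt{62}$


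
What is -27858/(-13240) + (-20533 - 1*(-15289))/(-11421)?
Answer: 64599463/25202340 ≈ 2.5632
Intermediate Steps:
-27858/(-13240) + (-20533 - 1*(-15289))/(-11421) = -27858*(-1/13240) + (-20533 + 15289)*(-1/11421) = 13929/6620 - 5244*(-1/11421) = 13929/6620 + 1748/3807 = 64599463/25202340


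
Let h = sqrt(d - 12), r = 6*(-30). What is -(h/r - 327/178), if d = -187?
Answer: 327/178 + I*sqrt(199)/180 ≈ 1.8371 + 0.078371*I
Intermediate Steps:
r = -180
h = I*sqrt(199) (h = sqrt(-187 - 12) = sqrt(-199) = I*sqrt(199) ≈ 14.107*I)
-(h/r - 327/178) = -((I*sqrt(199))/(-180) - 327/178) = -((I*sqrt(199))*(-1/180) - 327*1/178) = -(-I*sqrt(199)/180 - 327/178) = -(-327/178 - I*sqrt(199)/180) = 327/178 + I*sqrt(199)/180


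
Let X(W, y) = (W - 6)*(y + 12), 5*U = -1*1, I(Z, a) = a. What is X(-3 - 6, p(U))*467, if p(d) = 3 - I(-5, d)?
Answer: -106476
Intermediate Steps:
U = -⅕ (U = (-1*1)/5 = (⅕)*(-1) = -⅕ ≈ -0.20000)
p(d) = 3 - d
X(W, y) = (-6 + W)*(12 + y)
X(-3 - 6, p(U))*467 = (-72 - 6*(3 - 1*(-⅕)) + 12*(-3 - 6) + (-3 - 6)*(3 - 1*(-⅕)))*467 = (-72 - 6*(3 + ⅕) + 12*(-9) - 9*(3 + ⅕))*467 = (-72 - 6*16/5 - 108 - 9*16/5)*467 = (-72 - 96/5 - 108 - 144/5)*467 = -228*467 = -106476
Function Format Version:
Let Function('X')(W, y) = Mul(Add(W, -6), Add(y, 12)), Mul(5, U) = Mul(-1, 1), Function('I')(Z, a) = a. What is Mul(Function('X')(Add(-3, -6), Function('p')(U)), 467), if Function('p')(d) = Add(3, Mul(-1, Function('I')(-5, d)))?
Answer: -106476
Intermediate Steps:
U = Rational(-1, 5) (U = Mul(Rational(1, 5), Mul(-1, 1)) = Mul(Rational(1, 5), -1) = Rational(-1, 5) ≈ -0.20000)
Function('p')(d) = Add(3, Mul(-1, d))
Function('X')(W, y) = Mul(Add(-6, W), Add(12, y))
Mul(Function('X')(Add(-3, -6), Function('p')(U)), 467) = Mul(Add(-72, Mul(-6, Add(3, Mul(-1, Rational(-1, 5)))), Mul(12, Add(-3, -6)), Mul(Add(-3, -6), Add(3, Mul(-1, Rational(-1, 5))))), 467) = Mul(Add(-72, Mul(-6, Add(3, Rational(1, 5))), Mul(12, -9), Mul(-9, Add(3, Rational(1, 5)))), 467) = Mul(Add(-72, Mul(-6, Rational(16, 5)), -108, Mul(-9, Rational(16, 5))), 467) = Mul(Add(-72, Rational(-96, 5), -108, Rational(-144, 5)), 467) = Mul(-228, 467) = -106476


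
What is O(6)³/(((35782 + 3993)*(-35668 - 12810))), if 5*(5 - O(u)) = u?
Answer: -6859/241026556250 ≈ -2.8457e-8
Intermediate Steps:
O(u) = 5 - u/5
O(6)³/(((35782 + 3993)*(-35668 - 12810))) = (5 - ⅕*6)³/(((35782 + 3993)*(-35668 - 12810))) = (5 - 6/5)³/((39775*(-48478))) = (19/5)³/(-1928212450) = (6859/125)*(-1/1928212450) = -6859/241026556250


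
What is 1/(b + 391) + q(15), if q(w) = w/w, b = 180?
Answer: 572/571 ≈ 1.0018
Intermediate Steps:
q(w) = 1
1/(b + 391) + q(15) = 1/(180 + 391) + 1 = 1/571 + 1 = 572/571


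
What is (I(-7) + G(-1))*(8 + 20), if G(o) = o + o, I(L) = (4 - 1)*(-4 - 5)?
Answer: -812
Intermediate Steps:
I(L) = -27 (I(L) = 3*(-9) = -27)
G(o) = 2*o
(I(-7) + G(-1))*(8 + 20) = (-27 + 2*(-1))*(8 + 20) = (-27 - 2)*28 = -29*28 = -812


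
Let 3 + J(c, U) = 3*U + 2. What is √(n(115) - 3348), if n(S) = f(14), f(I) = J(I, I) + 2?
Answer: I*√3305 ≈ 57.489*I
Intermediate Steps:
J(c, U) = -1 + 3*U (J(c, U) = -3 + (3*U + 2) = -3 + (2 + 3*U) = -1 + 3*U)
f(I) = 1 + 3*I (f(I) = (-1 + 3*I) + 2 = 1 + 3*I)
n(S) = 43 (n(S) = 1 + 3*14 = 1 + 42 = 43)
√(n(115) - 3348) = √(43 - 3348) = √(-3305) = I*√3305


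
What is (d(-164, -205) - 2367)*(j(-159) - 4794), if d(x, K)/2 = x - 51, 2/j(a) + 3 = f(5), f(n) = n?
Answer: 13406021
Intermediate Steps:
j(a) = 1 (j(a) = 2/(-3 + 5) = 2/2 = 2*(1/2) = 1)
d(x, K) = -102 + 2*x (d(x, K) = 2*(x - 51) = 2*(-51 + x) = -102 + 2*x)
(d(-164, -205) - 2367)*(j(-159) - 4794) = ((-102 + 2*(-164)) - 2367)*(1 - 4794) = ((-102 - 328) - 2367)*(-4793) = (-430 - 2367)*(-4793) = -2797*(-4793) = 13406021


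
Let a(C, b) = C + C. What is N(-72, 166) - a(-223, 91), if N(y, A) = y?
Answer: 374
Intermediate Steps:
a(C, b) = 2*C
N(-72, 166) - a(-223, 91) = -72 - 2*(-223) = -72 - 1*(-446) = -72 + 446 = 374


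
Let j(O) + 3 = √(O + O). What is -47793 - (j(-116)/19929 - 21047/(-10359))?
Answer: -3289007309603/68814837 - 2*I*√58/19929 ≈ -47795.0 - 0.00076429*I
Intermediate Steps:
j(O) = -3 + √2*√O (j(O) = -3 + √(O + O) = -3 + √(2*O) = -3 + √2*√O)
-47793 - (j(-116)/19929 - 21047/(-10359)) = -47793 - ((-3 + √2*√(-116))/19929 - 21047/(-10359)) = -47793 - ((-3 + √2*(2*I*√29))*(1/19929) - 21047*(-1/10359)) = -47793 - ((-3 + 2*I*√58)*(1/19929) + 21047/10359) = -47793 - ((-1/6643 + 2*I*√58/19929) + 21047/10359) = -47793 - (139804862/68814837 + 2*I*√58/19929) = -47793 + (-139804862/68814837 - 2*I*√58/19929) = -3289007309603/68814837 - 2*I*√58/19929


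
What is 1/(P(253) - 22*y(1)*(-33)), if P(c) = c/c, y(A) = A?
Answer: 1/727 ≈ 0.0013755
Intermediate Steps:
P(c) = 1
1/(P(253) - 22*y(1)*(-33)) = 1/(1 - 22*1*(-33)) = 1/(1 - 22*(-33)) = 1/(1 + 726) = 1/727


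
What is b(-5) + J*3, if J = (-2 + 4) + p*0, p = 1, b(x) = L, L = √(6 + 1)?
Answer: 6 + √7 ≈ 8.6458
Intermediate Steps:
L = √7 ≈ 2.6458
b(x) = √7
J = 2 (J = (-2 + 4) + 1*0 = 2 + 0 = 2)
b(-5) + J*3 = √7 + 2*3 = √7 + 6 = 6 + √7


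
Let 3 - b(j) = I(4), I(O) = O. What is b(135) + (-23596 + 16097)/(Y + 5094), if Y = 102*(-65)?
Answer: 5963/1536 ≈ 3.8822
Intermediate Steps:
b(j) = -1 (b(j) = 3 - 1*4 = 3 - 4 = -1)
Y = -6630
b(135) + (-23596 + 16097)/(Y + 5094) = -1 + (-23596 + 16097)/(-6630 + 5094) = -1 - 7499/(-1536) = -1 - 7499*(-1/1536) = -1 + 7499/1536 = 5963/1536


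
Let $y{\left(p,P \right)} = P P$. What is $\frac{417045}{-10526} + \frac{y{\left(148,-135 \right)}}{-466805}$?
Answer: $- \frac{38974105515}{982717886} \approx -39.659$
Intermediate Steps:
$y{\left(p,P \right)} = P^{2}$
$\frac{417045}{-10526} + \frac{y{\left(148,-135 \right)}}{-466805} = \frac{417045}{-10526} + \frac{\left(-135\right)^{2}}{-466805} = 417045 \left(- \frac{1}{10526}\right) + 18225 \left(- \frac{1}{466805}\right) = - \frac{417045}{10526} - \frac{3645}{93361} = - \frac{38974105515}{982717886}$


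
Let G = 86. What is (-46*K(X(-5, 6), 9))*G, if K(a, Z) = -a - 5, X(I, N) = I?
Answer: 0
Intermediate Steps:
K(a, Z) = -5 - a
(-46*K(X(-5, 6), 9))*G = -46*(-5 - 1*(-5))*86 = -46*(-5 + 5)*86 = -46*0*86 = 0*86 = 0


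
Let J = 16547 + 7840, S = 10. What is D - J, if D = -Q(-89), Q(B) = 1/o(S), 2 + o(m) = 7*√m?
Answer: -5926042/243 - 7*√10/486 ≈ -24387.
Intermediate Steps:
o(m) = -2 + 7*√m
Q(B) = 1/(-2 + 7*√10)
D = -1/243 - 7*√10/486 (D = -(1/243 + 7*√10/486) = -1/243 - 7*√10/486 ≈ -0.049662)
J = 24387
D - J = (-1/243 - 7*√10/486) - 1*24387 = (-1/243 - 7*√10/486) - 24387 = -5926042/243 - 7*√10/486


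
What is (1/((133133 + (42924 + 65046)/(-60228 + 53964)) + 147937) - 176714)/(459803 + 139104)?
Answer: -51851260185646/175730743940095 ≈ -0.29506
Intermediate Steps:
(1/((133133 + (42924 + 65046)/(-60228 + 53964)) + 147937) - 176714)/(459803 + 139104) = (1/((133133 + 107970/(-6264)) + 147937) - 176714)/598907 = (1/((133133 + 107970*(-1/6264)) + 147937) - 176714)*(1/598907) = (1/((133133 - 17995/1044) + 147937) - 176714)*(1/598907) = (1/(138972857/1044 + 147937) - 176714)*(1/598907) = (1/(293419085/1044) - 176714)*(1/598907) = (1044/293419085 - 176714)*(1/598907) = -51851260185646/293419085*1/598907 = -51851260185646/175730743940095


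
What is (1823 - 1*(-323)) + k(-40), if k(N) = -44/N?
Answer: 21471/10 ≈ 2147.1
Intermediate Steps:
(1823 - 1*(-323)) + k(-40) = (1823 - 1*(-323)) - 44/(-40) = (1823 + 323) - 44*(-1/40) = 2146 + 11/10 = 21471/10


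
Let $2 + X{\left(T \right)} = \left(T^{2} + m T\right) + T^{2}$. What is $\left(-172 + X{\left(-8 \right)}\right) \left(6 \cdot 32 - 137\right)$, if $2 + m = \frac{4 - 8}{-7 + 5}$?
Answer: $-2530$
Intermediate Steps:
$m = 0$ ($m = -2 + \frac{4 - 8}{-7 + 5} = -2 - \frac{4}{-2} = -2 - -2 = -2 + 2 = 0$)
$X{\left(T \right)} = -2 + 2 T^{2}$ ($X{\left(T \right)} = -2 + \left(\left(T^{2} + 0 T\right) + T^{2}\right) = -2 + \left(\left(T^{2} + 0\right) + T^{2}\right) = -2 + \left(T^{2} + T^{2}\right) = -2 + 2 T^{2}$)
$\left(-172 + X{\left(-8 \right)}\right) \left(6 \cdot 32 - 137\right) = \left(-172 - \left(2 - 2 \left(-8\right)^{2}\right)\right) \left(6 \cdot 32 - 137\right) = \left(-172 + \left(-2 + 2 \cdot 64\right)\right) \left(192 - 137\right) = \left(-172 + \left(-2 + 128\right)\right) 55 = \left(-172 + 126\right) 55 = \left(-46\right) 55 = -2530$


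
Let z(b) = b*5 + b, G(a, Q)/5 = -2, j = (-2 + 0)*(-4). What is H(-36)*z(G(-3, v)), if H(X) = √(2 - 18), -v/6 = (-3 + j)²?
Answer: -240*I ≈ -240.0*I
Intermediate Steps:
j = 8 (j = -2*(-4) = 8)
v = -150 (v = -6*(-3 + 8)² = -6*5² = -6*25 = -150)
G(a, Q) = -10 (G(a, Q) = 5*(-2) = -10)
H(X) = 4*I (H(X) = √(-16) = 4*I)
z(b) = 6*b (z(b) = 5*b + b = 6*b)
H(-36)*z(G(-3, v)) = (4*I)*(6*(-10)) = (4*I)*(-60) = -240*I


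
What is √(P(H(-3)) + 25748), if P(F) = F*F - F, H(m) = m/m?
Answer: 2*√6437 ≈ 160.46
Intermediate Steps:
H(m) = 1
P(F) = F² - F
√(P(H(-3)) + 25748) = √(1*(-1 + 1) + 25748) = √(1*0 + 25748) = √(0 + 25748) = √25748 = 2*√6437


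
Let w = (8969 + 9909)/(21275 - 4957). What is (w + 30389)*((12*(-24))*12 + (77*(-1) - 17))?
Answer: -880234179500/8159 ≈ -1.0789e+8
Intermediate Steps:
w = 9439/8159 (w = 18878/16318 = 18878*(1/16318) = 9439/8159 ≈ 1.1569)
(w + 30389)*((12*(-24))*12 + (77*(-1) - 17)) = (9439/8159 + 30389)*((12*(-24))*12 + (77*(-1) - 17)) = 247953290*(-288*12 + (-77 - 17))/8159 = 247953290*(-3456 - 94)/8159 = (247953290/8159)*(-3550) = -880234179500/8159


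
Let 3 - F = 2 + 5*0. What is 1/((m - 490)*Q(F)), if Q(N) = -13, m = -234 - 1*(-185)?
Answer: 1/7007 ≈ 0.00014271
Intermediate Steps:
m = -49 (m = -234 + 185 = -49)
F = 1 (F = 3 - (2 + 5*0) = 3 - (2 + 0) = 3 - 1*2 = 3 - 2 = 1)
1/((m - 490)*Q(F)) = 1/((-49 - 490)*(-13)) = 1/(-539*(-13)) = 1/7007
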